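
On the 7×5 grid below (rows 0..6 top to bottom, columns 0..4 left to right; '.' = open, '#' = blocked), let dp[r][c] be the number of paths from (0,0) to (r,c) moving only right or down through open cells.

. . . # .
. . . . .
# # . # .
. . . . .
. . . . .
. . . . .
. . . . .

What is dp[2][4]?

r\c   0   1   2   3   4
  0   1   1   1   0   0
  1   1   2   3   3   3
  2   0   0   3   0   3
  3   0   0   3   3   6
  4   0   0   3   6  12
  5   0   0   3   9  21
  6   0   0   3  12  33

3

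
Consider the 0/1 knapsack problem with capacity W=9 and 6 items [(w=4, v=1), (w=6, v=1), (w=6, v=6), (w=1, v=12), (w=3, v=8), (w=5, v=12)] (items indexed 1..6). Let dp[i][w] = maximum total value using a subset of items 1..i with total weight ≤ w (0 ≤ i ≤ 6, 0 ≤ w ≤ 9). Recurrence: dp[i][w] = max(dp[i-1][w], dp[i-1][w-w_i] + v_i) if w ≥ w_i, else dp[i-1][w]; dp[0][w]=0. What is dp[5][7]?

i\w   0   1   2   3   4   5   6   7   8   9
  0   0   0   0   0   0   0   0   0   0   0
  1   0   0   0   0   1   1   1   1   1   1
  2   0   0   0   0   1   1   1   1   1   1
  3   0   0   0   0   1   1   6   6   6   6
  4   0  12  12  12  12  13  13  18  18  18
  5   0  12  12  12  20  20  20  20  21  21
  6   0  12  12  12  20  20  24  24  24  32

20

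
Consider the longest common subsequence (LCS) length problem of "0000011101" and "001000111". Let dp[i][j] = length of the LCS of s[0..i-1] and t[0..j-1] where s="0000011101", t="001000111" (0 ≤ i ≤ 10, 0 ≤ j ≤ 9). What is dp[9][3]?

   ''  0  0  1  0  0  0  1  1  1
''  0  0  0  0  0  0  0  0  0  0
 0  0  1  1  1  1  1  1  1  1  1
 0  0  1  2  2  2  2  2  2  2  2
 0  0  1  2  2  3  3  3  3  3  3
 0  0  1  2  2  3  4  4  4  4  4
 0  0  1  2  2  3  4  5  5  5  5
 1  0  1  2  3  3  4  5  6  6  6
 1  0  1  2  3  3  4  5  6  7  7
 1  0  1  2  3  3  4  5  6  7  8
 0  0  1  2  3  4  4  5  6  7  8
 1  0  1  2  3  4  4  5  6  7  8

3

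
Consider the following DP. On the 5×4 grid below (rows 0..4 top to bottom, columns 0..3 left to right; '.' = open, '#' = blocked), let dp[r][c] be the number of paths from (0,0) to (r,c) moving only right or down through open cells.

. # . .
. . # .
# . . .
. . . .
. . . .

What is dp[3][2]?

r\c   0   1   2   3
  0   1   0   0   0
  1   1   1   0   0
  2   0   1   1   1
  3   0   1   2   3
  4   0   1   3   6

2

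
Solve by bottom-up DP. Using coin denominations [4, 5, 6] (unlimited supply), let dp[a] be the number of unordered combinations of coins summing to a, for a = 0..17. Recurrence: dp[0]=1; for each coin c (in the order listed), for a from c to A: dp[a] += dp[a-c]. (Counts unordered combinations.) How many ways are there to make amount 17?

2

after  coin     0     1     2     3     4     5     6     7     8     9    10    11    12    13    14    15    16    17
          4     1     0     0     0     1     0     0     0     1     0     0     0     1     0     0     0     1     0
          5     1     0     0     0     1     1     0     0     1     1     1     0     1     1     1     1     1     1
          6     1     0     0     0     1     1     1     0     1     1     2     1     2     1     2     2     3     2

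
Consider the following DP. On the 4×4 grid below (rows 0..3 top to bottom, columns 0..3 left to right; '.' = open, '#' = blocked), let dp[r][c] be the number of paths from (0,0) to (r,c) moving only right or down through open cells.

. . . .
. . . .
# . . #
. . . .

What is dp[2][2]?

r\c   0   1   2   3
  0   1   1   1   1
  1   1   2   3   4
  2   0   2   5   0
  3   0   2   7   7

5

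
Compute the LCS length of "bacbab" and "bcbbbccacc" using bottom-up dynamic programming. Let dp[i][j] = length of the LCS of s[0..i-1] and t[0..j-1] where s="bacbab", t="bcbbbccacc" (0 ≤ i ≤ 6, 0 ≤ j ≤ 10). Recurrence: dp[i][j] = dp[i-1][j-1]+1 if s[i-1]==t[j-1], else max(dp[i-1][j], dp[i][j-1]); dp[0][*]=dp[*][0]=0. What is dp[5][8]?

4

   ''  b  c  b  b  b  c  c  a  c  c
''  0  0  0  0  0  0  0  0  0  0  0
 b  0  1  1  1  1  1  1  1  1  1  1
 a  0  1  1  1  1  1  1  1  2  2  2
 c  0  1  2  2  2  2  2  2  2  3  3
 b  0  1  2  3  3  3  3  3  3  3  3
 a  0  1  2  3  3  3  3  3  4  4  4
 b  0  1  2  3  4  4  4  4  4  4  4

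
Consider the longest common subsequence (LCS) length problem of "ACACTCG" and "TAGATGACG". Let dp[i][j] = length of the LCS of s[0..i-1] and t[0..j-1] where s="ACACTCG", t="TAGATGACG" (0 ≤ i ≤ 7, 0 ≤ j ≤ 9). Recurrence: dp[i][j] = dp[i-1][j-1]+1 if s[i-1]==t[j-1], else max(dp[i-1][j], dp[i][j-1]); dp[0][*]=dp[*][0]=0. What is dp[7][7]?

   ''  T  A  G  A  T  G  A  C  G
''  0  0  0  0  0  0  0  0  0  0
 A  0  0  1  1  1  1  1  1  1  1
 C  0  0  1  1  1  1  1  1  2  2
 A  0  0  1  1  2  2  2  2  2  2
 C  0  0  1  1  2  2  2  2  3  3
 T  0  1  1  1  2  3  3  3  3  3
 C  0  1  1  1  2  3  3  3  4  4
 G  0  1  1  2  2  3  4  4  4  5

4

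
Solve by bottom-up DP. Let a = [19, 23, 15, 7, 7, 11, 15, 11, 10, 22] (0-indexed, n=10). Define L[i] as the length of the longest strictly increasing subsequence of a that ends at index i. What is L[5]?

   i    0    1    2    3    4    5    6    7    8    9
a[i]   19   23   15    7    7   11   15   11   10   22
L[i]    1    2    1    1    1    2    3    2    2    4

2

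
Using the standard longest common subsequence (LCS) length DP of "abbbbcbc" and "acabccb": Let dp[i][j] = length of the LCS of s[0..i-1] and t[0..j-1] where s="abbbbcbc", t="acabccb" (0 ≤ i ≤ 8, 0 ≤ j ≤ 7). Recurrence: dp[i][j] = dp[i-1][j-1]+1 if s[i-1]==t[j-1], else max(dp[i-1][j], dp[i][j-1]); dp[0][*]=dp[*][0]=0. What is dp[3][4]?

   ''  a  c  a  b  c  c  b
''  0  0  0  0  0  0  0  0
 a  0  1  1  1  1  1  1  1
 b  0  1  1  1  2  2  2  2
 b  0  1  1  1  2  2  2  3
 b  0  1  1  1  2  2  2  3
 b  0  1  1  1  2  2  2  3
 c  0  1  2  2  2  3  3  3
 b  0  1  2  2  3  3  3  4
 c  0  1  2  2  3  4  4  4

2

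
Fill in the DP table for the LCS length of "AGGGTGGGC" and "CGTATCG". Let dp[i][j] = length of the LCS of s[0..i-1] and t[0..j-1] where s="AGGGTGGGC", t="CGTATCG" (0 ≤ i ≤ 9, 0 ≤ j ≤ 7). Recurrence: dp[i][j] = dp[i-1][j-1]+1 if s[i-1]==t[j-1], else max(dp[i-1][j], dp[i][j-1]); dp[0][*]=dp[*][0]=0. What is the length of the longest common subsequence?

3

   ''  C  G  T  A  T  C  G
''  0  0  0  0  0  0  0  0
 A  0  0  0  0  1  1  1  1
 G  0  0  1  1  1  1  1  2
 G  0  0  1  1  1  1  1  2
 G  0  0  1  1  1  1  1  2
 T  0  0  1  2  2  2  2  2
 G  0  0  1  2  2  2  2  3
 G  0  0  1  2  2  2  2  3
 G  0  0  1  2  2  2  2  3
 C  0  1  1  2  2  2  3  3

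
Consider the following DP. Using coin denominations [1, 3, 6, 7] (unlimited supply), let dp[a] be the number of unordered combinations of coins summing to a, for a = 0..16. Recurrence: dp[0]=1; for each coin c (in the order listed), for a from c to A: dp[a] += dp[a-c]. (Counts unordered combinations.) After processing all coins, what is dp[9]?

7

after  coin     0     1     2     3     4     5     6     7     8     9    10    11    12    13    14    15    16
          1     1     1     1     1     1     1     1     1     1     1     1     1     1     1     1     1     1
          3     1     1     1     2     2     2     3     3     3     4     4     4     5     5     5     6     6
          6     1     1     1     2     2     2     4     4     4     6     6     6     9     9     9    12    12
          7     1     1     1     2     2     2     4     5     5     7     8     8    11    13    14    17    19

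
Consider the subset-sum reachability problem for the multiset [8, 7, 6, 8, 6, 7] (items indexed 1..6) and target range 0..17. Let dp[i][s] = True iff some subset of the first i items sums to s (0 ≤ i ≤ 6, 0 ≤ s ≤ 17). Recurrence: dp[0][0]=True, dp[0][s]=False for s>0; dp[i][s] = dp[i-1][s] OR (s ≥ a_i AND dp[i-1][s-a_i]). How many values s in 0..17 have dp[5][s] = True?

9

i\s   0   1   2   3   4   5   6   7   8   9  10  11  12  13  14  15  16  17
  0   T   F   F   F   F   F   F   F   F   F   F   F   F   F   F   F   F   F
  1   T   F   F   F   F   F   F   F   T   F   F   F   F   F   F   F   F   F
  2   T   F   F   F   F   F   F   T   T   F   F   F   F   F   F   T   F   F
  3   T   F   F   F   F   F   T   T   T   F   F   F   F   T   T   T   F   F
  4   T   F   F   F   F   F   T   T   T   F   F   F   F   T   T   T   T   F
  5   T   F   F   F   F   F   T   T   T   F   F   F   T   T   T   T   T   F
  6   T   F   F   F   F   F   T   T   T   F   F   F   T   T   T   T   T   F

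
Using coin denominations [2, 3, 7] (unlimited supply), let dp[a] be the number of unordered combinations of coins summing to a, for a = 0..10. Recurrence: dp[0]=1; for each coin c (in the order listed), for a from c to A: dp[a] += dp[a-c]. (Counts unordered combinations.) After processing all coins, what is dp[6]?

2

after  coin     0     1     2     3     4     5     6     7     8     9    10
          2     1     0     1     0     1     0     1     0     1     0     1
          3     1     0     1     1     1     1     2     1     2     2     2
          7     1     0     1     1     1     1     2     2     2     3     3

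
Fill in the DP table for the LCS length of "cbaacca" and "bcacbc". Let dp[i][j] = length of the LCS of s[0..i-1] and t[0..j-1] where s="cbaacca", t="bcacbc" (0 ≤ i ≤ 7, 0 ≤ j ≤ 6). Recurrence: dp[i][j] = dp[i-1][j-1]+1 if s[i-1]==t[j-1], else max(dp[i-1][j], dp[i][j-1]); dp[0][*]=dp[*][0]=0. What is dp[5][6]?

   ''  b  c  a  c  b  c
''  0  0  0  0  0  0  0
 c  0  0  1  1  1  1  1
 b  0  1  1  1  1  2  2
 a  0  1  1  2  2  2  2
 a  0  1  1  2  2  2  2
 c  0  1  2  2  3  3  3
 c  0  1  2  2  3  3  4
 a  0  1  2  3  3  3  4

3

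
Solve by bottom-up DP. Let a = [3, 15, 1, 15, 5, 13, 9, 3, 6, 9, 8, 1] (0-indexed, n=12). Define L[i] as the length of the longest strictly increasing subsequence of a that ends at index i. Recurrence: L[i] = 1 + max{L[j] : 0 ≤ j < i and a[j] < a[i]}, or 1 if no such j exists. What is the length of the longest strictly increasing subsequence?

4

   i    0    1    2    3    4    5    6    7    8    9   10   11
a[i]    3   15    1   15    5   13    9    3    6    9    8    1
L[i]    1    2    1    2    2    3    3    2    3    4    4    1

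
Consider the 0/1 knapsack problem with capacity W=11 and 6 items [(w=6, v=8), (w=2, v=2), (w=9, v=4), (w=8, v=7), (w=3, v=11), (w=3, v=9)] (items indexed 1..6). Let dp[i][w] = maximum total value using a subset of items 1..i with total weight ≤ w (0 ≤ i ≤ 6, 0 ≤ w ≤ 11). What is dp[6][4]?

11

i\w   0   1   2   3   4   5   6   7   8   9  10  11
  0   0   0   0   0   0   0   0   0   0   0   0   0
  1   0   0   0   0   0   0   8   8   8   8   8   8
  2   0   0   2   2   2   2   8   8  10  10  10  10
  3   0   0   2   2   2   2   8   8  10  10  10  10
  4   0   0   2   2   2   2   8   8  10  10  10  10
  5   0   0   2  11  11  13  13  13  13  19  19  21
  6   0   0   2  11  11  13  20  20  22  22  22  22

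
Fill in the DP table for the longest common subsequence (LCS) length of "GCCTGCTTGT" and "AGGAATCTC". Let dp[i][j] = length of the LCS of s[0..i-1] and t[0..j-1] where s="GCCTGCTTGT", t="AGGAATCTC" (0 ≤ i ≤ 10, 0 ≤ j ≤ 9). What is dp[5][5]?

2

   ''  A  G  G  A  A  T  C  T  C
''  0  0  0  0  0  0  0  0  0  0
 G  0  0  1  1  1  1  1  1  1  1
 C  0  0  1  1  1  1  1  2  2  2
 C  0  0  1  1  1  1  1  2  2  3
 T  0  0  1  1  1  1  2  2  3  3
 G  0  0  1  2  2  2  2  2  3  3
 C  0  0  1  2  2  2  2  3  3  4
 T  0  0  1  2  2  2  3  3  4  4
 T  0  0  1  2  2  2  3  3  4  4
 G  0  0  1  2  2  2  3  3  4  4
 T  0  0  1  2  2  2  3  3  4  4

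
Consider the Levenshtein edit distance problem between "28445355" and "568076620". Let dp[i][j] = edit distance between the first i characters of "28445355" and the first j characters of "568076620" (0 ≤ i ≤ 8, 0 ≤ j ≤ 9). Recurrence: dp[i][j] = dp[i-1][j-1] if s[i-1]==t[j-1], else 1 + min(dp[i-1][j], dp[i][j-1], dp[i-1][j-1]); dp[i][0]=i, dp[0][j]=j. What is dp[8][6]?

8

   ''  5  6  8  0  7  6  6  2  0
''  0  1  2  3  4  5  6  7  8  9
 2  1  1  2  3  4  5  6  7  7  8
 8  2  2  2  2  3  4  5  6  7  8
 4  3  3  3  3  3  4  5  6  7  8
 4  4  4  4  4  4  4  5  6  7  8
 5  5  4  5  5  5  5  5  6  7  8
 3  6  5  5  6  6  6  6  6  7  8
 5  7  6  6  6  7  7  7  7  7  8
 5  8  7  7  7  7  8  8  8  8  8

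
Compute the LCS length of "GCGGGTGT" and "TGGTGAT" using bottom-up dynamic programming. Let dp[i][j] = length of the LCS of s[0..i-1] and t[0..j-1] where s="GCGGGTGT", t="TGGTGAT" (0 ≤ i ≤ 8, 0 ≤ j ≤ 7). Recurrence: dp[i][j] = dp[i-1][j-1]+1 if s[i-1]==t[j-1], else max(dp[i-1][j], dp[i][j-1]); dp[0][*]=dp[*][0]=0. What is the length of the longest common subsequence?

5

   ''  T  G  G  T  G  A  T
''  0  0  0  0  0  0  0  0
 G  0  0  1  1  1  1  1  1
 C  0  0  1  1  1  1  1  1
 G  0  0  1  2  2  2  2  2
 G  0  0  1  2  2  3  3  3
 G  0  0  1  2  2  3  3  3
 T  0  1  1  2  3  3  3  4
 G  0  1  2  2  3  4  4  4
 T  0  1  2  2  3  4  4  5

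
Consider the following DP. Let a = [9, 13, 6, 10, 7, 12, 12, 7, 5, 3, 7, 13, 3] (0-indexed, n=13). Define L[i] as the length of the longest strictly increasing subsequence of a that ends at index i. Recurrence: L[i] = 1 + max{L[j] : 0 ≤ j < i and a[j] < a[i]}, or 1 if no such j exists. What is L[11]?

   i    0    1    2    3    4    5    6    7    8    9   10   11   12
a[i]    9   13    6   10    7   12   12    7    5    3    7   13    3
L[i]    1    2    1    2    2    3    3    2    1    1    2    4    1

4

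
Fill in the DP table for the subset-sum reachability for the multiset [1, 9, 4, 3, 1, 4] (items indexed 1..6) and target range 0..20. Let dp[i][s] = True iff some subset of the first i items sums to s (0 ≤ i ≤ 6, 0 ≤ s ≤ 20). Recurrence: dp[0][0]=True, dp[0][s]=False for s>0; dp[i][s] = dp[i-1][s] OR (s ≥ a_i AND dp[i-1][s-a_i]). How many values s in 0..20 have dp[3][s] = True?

8

i\s   0   1   2   3   4   5   6   7   8   9  10  11  12  13  14  15  16  17  18  19  20
  0   T   F   F   F   F   F   F   F   F   F   F   F   F   F   F   F   F   F   F   F   F
  1   T   T   F   F   F   F   F   F   F   F   F   F   F   F   F   F   F   F   F   F   F
  2   T   T   F   F   F   F   F   F   F   T   T   F   F   F   F   F   F   F   F   F   F
  3   T   T   F   F   T   T   F   F   F   T   T   F   F   T   T   F   F   F   F   F   F
  4   T   T   F   T   T   T   F   T   T   T   T   F   T   T   T   F   T   T   F   F   F
  5   T   T   T   T   T   T   T   T   T   T   T   T   T   T   T   T   T   T   T   F   F
  6   T   T   T   T   T   T   T   T   T   T   T   T   T   T   T   T   T   T   T   T   T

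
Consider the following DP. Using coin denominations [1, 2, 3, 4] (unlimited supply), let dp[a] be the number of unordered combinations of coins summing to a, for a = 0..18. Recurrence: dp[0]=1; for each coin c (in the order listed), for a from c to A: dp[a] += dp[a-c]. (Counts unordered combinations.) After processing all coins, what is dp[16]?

64

after  coin     0     1     2     3     4     5     6     7     8     9    10    11    12    13    14    15    16    17    18
          1     1     1     1     1     1     1     1     1     1     1     1     1     1     1     1     1     1     1     1
          2     1     1     2     2     3     3     4     4     5     5     6     6     7     7     8     8     9     9    10
          3     1     1     2     3     4     5     7     8    10    12    14    16    19    21    24    27    30    33    37
          4     1     1     2     3     5     6     9    11    15    18    23    27    34    39    47    54    64    72    84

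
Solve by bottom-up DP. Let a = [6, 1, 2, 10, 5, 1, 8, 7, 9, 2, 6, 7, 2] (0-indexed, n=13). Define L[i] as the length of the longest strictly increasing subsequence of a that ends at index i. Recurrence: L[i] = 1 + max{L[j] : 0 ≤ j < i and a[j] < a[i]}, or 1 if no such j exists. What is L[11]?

5

   i    0    1    2    3    4    5    6    7    8    9   10   11   12
a[i]    6    1    2   10    5    1    8    7    9    2    6    7    2
L[i]    1    1    2    3    3    1    4    4    5    2    4    5    2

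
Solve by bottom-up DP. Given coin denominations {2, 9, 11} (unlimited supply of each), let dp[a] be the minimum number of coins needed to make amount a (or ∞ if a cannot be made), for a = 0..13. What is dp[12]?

 a  0  1  2  3  4  5  6  7  8  9 10 11 12 13
dp  0  -  1  -  2  -  3  -  4  1  5  1  6  2
(- denotes ∞ / unreachable)

6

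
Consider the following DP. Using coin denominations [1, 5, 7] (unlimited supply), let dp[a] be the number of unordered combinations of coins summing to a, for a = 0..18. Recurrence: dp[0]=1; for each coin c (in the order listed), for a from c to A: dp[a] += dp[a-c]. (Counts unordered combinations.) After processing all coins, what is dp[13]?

after  coin     0     1     2     3     4     5     6     7     8     9    10    11    12    13    14    15    16    17    18
          1     1     1     1     1     1     1     1     1     1     1     1     1     1     1     1     1     1     1     1
          5     1     1     1     1     1     2     2     2     2     2     3     3     3     3     3     4     4     4     4
          7     1     1     1     1     1     2     2     3     3     3     4     4     5     5     6     7     7     8     8

5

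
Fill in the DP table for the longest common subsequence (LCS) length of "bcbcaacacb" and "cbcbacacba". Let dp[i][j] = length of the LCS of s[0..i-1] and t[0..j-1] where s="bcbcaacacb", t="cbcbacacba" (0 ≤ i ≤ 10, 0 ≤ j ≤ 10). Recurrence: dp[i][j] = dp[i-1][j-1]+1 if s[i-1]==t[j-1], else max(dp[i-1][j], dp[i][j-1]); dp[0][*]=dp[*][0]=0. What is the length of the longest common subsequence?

   ''  c  b  c  b  a  c  a  c  b  a
''  0  0  0  0  0  0  0  0  0  0  0
 b  0  0  1  1  1  1  1  1  1  1  1
 c  0  1  1  2  2  2  2  2  2  2  2
 b  0  1  2  2  3  3  3  3  3  3  3
 c  0  1  2  3  3  3  4  4  4  4  4
 a  0  1  2  3  3  4  4  5  5  5  5
 a  0  1  2  3  3  4  4  5  5  5  6
 c  0  1  2  3  3  4  5  5  6  6  6
 a  0  1  2  3  3  4  5  6  6  6  7
 c  0  1  2  3  3  4  5  6  7  7  7
 b  0  1  2  3  4  4  5  6  7  8  8

8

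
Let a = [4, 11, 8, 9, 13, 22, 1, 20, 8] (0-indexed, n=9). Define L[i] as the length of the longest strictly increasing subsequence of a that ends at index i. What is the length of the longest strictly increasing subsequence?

5

   i    0    1    2    3    4    5    6    7    8
a[i]    4   11    8    9   13   22    1   20    8
L[i]    1    2    2    3    4    5    1    5    2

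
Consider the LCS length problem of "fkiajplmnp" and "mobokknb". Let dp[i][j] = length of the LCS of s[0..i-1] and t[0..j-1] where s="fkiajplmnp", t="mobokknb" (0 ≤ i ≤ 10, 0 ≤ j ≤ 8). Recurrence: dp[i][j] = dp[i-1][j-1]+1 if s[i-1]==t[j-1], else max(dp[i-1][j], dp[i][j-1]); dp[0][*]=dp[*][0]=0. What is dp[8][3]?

   ''  m  o  b  o  k  k  n  b
''  0  0  0  0  0  0  0  0  0
 f  0  0  0  0  0  0  0  0  0
 k  0  0  0  0  0  1  1  1  1
 i  0  0  0  0  0  1  1  1  1
 a  0  0  0  0  0  1  1  1  1
 j  0  0  0  0  0  1  1  1  1
 p  0  0  0  0  0  1  1  1  1
 l  0  0  0  0  0  1  1  1  1
 m  0  1  1  1  1  1  1  1  1
 n  0  1  1  1  1  1  1  2  2
 p  0  1  1  1  1  1  1  2  2

1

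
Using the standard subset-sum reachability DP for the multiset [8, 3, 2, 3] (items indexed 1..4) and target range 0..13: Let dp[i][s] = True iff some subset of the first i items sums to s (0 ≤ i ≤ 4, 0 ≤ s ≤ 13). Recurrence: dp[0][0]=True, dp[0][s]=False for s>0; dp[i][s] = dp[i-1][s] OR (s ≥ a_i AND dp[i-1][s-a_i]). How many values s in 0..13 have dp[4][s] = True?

i\s   0   1   2   3   4   5   6   7   8   9  10  11  12  13
  0   T   F   F   F   F   F   F   F   F   F   F   F   F   F
  1   T   F   F   F   F   F   F   F   T   F   F   F   F   F
  2   T   F   F   T   F   F   F   F   T   F   F   T   F   F
  3   T   F   T   T   F   T   F   F   T   F   T   T   F   T
  4   T   F   T   T   F   T   T   F   T   F   T   T   F   T

9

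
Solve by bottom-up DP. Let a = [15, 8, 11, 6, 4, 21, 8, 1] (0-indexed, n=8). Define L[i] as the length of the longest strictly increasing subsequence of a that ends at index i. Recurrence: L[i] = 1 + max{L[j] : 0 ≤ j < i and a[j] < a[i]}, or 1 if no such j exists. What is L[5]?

3

   i    0    1    2    3    4    5    6    7
a[i]   15    8   11    6    4   21    8    1
L[i]    1    1    2    1    1    3    2    1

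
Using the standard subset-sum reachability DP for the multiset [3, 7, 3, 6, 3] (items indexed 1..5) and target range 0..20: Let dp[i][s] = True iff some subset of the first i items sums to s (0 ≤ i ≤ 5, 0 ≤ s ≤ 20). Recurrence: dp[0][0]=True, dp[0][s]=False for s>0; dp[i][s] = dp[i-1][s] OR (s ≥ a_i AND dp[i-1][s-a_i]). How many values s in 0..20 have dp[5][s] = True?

11

i\s   0   1   2   3   4   5   6   7   8   9  10  11  12  13  14  15  16  17  18  19  20
  0   T   F   F   F   F   F   F   F   F   F   F   F   F   F   F   F   F   F   F   F   F
  1   T   F   F   T   F   F   F   F   F   F   F   F   F   F   F   F   F   F   F   F   F
  2   T   F   F   T   F   F   F   T   F   F   T   F   F   F   F   F   F   F   F   F   F
  3   T   F   F   T   F   F   T   T   F   F   T   F   F   T   F   F   F   F   F   F   F
  4   T   F   F   T   F   F   T   T   F   T   T   F   T   T   F   F   T   F   F   T   F
  5   T   F   F   T   F   F   T   T   F   T   T   F   T   T   F   T   T   F   F   T   F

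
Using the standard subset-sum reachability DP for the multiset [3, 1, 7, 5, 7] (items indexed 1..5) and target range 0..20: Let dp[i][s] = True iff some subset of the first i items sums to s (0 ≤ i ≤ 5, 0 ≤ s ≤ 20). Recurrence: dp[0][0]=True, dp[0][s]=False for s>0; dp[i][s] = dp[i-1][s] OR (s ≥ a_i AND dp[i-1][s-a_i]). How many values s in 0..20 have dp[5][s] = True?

20

i\s   0   1   2   3   4   5   6   7   8   9  10  11  12  13  14  15  16  17  18  19  20
  0   T   F   F   F   F   F   F   F   F   F   F   F   F   F   F   F   F   F   F   F   F
  1   T   F   F   T   F   F   F   F   F   F   F   F   F   F   F   F   F   F   F   F   F
  2   T   T   F   T   T   F   F   F   F   F   F   F   F   F   F   F   F   F   F   F   F
  3   T   T   F   T   T   F   F   T   T   F   T   T   F   F   F   F   F   F   F   F   F
  4   T   T   F   T   T   T   T   T   T   T   T   T   T   T   F   T   T   F   F   F   F
  5   T   T   F   T   T   T   T   T   T   T   T   T   T   T   T   T   T   T   T   T   T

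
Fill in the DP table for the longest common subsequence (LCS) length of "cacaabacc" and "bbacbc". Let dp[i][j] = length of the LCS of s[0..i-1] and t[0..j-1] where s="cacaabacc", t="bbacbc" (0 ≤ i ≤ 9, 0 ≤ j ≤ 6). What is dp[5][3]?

1

   ''  b  b  a  c  b  c
''  0  0  0  0  0  0  0
 c  0  0  0  0  1  1  1
 a  0  0  0  1  1  1  1
 c  0  0  0  1  2  2  2
 a  0  0  0  1  2  2  2
 a  0  0  0  1  2  2  2
 b  0  1  1  1  2  3  3
 a  0  1  1  2  2  3  3
 c  0  1  1  2  3  3  4
 c  0  1  1  2  3  3  4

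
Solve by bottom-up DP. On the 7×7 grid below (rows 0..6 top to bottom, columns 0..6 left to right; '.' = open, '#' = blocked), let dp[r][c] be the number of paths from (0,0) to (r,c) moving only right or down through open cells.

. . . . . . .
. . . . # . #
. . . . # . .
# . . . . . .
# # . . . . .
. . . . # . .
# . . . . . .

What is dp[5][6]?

155

r\c   0   1   2   3   4   5   6
  0   1   1   1   1   1   1   1
  1   1   2   3   4   0   1   0
  2   1   3   6  10   0   1   1
  3   0   3   9  19  19  20  21
  4   0   0   9  28  47  67  88
  5   0   0   9  37   0  67 155
  6   0   0   9  46  46 113 268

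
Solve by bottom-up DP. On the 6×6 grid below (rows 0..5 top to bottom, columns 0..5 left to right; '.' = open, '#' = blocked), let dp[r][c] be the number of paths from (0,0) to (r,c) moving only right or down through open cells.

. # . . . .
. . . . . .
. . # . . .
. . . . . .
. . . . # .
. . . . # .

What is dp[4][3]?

11

r\c   0   1   2   3   4   5
  0   1   0   0   0   0   0
  1   1   1   1   1   1   1
  2   1   2   0   1   2   3
  3   1   3   3   4   6   9
  4   1   4   7  11   0   9
  5   1   5  12  23   0   9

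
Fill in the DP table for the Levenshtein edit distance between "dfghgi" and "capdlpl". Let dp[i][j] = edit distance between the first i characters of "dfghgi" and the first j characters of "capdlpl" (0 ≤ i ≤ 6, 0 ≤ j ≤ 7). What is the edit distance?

7

   ''  c  a  p  d  l  p  l
''  0  1  2  3  4  5  6  7
 d  1  1  2  3  3  4  5  6
 f  2  2  2  3  4  4  5  6
 g  3  3  3  3  4  5  5  6
 h  4  4  4  4  4  5  6  6
 g  5  5  5  5  5  5  6  7
 i  6  6  6  6  6  6  6  7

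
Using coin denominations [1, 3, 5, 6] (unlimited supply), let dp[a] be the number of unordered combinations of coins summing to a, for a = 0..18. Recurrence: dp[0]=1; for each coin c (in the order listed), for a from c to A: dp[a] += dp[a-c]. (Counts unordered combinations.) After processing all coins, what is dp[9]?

after  coin     0     1     2     3     4     5     6     7     8     9    10    11    12    13    14    15    16    17    18
          1     1     1     1     1     1     1     1     1     1     1     1     1     1     1     1     1     1     1     1
          3     1     1     1     2     2     2     3     3     3     4     4     4     5     5     5     6     6     6     7
          5     1     1     1     2     2     3     4     4     5     6     7     8     9    10    11    13    14    15    17
          6     1     1     1     2     2     3     5     5     6     8     9    11    14    15    17    21    23    26    31

8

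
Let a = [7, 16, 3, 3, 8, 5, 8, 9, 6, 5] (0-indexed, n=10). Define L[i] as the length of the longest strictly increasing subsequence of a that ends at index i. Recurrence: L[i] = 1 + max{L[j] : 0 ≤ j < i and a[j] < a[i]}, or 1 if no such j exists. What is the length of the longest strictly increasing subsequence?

   i    0    1    2    3    4    5    6    7    8    9
a[i]    7   16    3    3    8    5    8    9    6    5
L[i]    1    2    1    1    2    2    3    4    3    2

4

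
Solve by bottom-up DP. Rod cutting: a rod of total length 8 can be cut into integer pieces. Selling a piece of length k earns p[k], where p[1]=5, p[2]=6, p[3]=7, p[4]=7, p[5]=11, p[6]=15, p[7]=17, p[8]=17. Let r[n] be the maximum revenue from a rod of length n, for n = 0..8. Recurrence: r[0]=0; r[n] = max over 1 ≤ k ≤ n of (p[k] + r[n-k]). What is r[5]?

   n    0    1    2    3    4    5    6    7    8
r[n]    0    5   10   15   20   25   30   35   40

25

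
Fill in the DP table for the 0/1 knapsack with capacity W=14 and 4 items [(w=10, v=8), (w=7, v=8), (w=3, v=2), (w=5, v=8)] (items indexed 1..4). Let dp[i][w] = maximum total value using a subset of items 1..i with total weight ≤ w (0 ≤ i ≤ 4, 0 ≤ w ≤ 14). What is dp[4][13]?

16

i\w   0   1   2   3   4   5   6   7   8   9  10  11  12  13  14
  0   0   0   0   0   0   0   0   0   0   0   0   0   0   0   0
  1   0   0   0   0   0   0   0   0   0   0   8   8   8   8   8
  2   0   0   0   0   0   0   0   8   8   8   8   8   8   8   8
  3   0   0   0   2   2   2   2   8   8   8  10  10  10  10  10
  4   0   0   0   2   2   8   8   8  10  10  10  10  16  16  16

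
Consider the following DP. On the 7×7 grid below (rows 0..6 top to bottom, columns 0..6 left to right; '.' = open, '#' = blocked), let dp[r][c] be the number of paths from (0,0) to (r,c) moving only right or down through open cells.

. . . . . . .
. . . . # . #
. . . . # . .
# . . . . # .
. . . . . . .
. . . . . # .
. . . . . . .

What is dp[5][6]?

51

r\c   0   1   2   3   4   5   6
  0   1   1   1   1   1   1   1
  1   1   2   3   4   0   1   0
  2   1   3   6  10   0   1   1
  3   0   3   9  19  19   0   1
  4   0   3  12  31  50  50  51
  5   0   3  15  46  96   0  51
  6   0   3  18  64 160 160 211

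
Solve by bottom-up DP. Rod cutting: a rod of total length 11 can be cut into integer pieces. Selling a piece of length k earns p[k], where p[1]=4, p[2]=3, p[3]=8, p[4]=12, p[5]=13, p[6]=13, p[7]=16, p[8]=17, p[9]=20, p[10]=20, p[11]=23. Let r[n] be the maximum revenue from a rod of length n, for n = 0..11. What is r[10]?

   n    0    1    2    3    4    5    6    7    8    9   10   11
r[n]    0    4    8   12   16   20   24   28   32   36   40   44

40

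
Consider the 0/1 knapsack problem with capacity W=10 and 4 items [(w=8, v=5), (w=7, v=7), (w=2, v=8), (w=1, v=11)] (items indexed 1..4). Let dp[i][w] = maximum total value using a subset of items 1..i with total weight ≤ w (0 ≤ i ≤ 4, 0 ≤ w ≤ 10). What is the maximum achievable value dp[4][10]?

i\w   0   1   2   3   4   5   6   7   8   9  10
  0   0   0   0   0   0   0   0   0   0   0   0
  1   0   0   0   0   0   0   0   0   5   5   5
  2   0   0   0   0   0   0   0   7   7   7   7
  3   0   0   8   8   8   8   8   8   8  15  15
  4   0  11  11  19  19  19  19  19  19  19  26

26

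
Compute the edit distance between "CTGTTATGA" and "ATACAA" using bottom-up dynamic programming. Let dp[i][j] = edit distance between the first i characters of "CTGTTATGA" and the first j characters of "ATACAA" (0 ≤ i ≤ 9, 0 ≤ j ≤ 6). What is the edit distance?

6

   ''  A  T  A  C  A  A
''  0  1  2  3  4  5  6
 C  1  1  2  3  3  4  5
 T  2  2  1  2  3  4  5
 G  3  3  2  2  3  4  5
 T  4  4  3  3  3  4  5
 T  5  5  4  4  4  4  5
 A  6  5  5  4  5  4  4
 T  7  6  5  5  5  5  5
 G  8  7  6  6  6  6  6
 A  9  8  7  6  7  6  6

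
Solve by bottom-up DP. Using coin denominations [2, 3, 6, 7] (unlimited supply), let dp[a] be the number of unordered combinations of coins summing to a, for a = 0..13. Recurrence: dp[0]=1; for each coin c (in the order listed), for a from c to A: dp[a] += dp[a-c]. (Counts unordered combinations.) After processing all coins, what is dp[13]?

6

after  coin     0     1     2     3     4     5     6     7     8     9    10    11    12    13
          2     1     0     1     0     1     0     1     0     1     0     1     0     1     0
          3     1     0     1     1     1     1     2     1     2     2     2     2     3     2
          6     1     0     1     1     1     1     3     1     3     3     3     3     6     3
          7     1     0     1     1     1     1     3     2     3     4     4     4     7     6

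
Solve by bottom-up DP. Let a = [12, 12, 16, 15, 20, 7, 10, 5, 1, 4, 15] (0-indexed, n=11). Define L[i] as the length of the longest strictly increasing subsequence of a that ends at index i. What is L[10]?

   i    0    1    2    3    4    5    6    7    8    9   10
a[i]   12   12   16   15   20    7   10    5    1    4   15
L[i]    1    1    2    2    3    1    2    1    1    2    3

3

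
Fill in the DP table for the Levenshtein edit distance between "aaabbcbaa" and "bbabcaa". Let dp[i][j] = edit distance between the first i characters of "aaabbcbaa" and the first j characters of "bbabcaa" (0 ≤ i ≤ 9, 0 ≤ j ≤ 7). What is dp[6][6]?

4

   ''  b  b  a  b  c  a  a
''  0  1  2  3  4  5  6  7
 a  1  1  2  2  3  4  5  6
 a  2  2  2  2  3  4  4  5
 a  3  3  3  2  3  4  4  4
 b  4  3  3  3  2  3  4  5
 b  5  4  3  4  3  3  4  5
 c  6  5  4  4  4  3  4  5
 b  7  6  5  5  4  4  4  5
 a  8  7  6  5  5  5  4  4
 a  9  8  7  6  6  6  5  4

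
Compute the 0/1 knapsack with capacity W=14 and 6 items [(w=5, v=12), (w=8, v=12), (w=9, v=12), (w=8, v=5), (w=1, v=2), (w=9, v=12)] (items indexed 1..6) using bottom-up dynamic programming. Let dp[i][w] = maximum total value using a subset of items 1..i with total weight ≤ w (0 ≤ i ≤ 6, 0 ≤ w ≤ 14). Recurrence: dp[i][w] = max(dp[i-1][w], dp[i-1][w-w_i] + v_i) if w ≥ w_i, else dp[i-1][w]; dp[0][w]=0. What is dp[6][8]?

i\w   0   1   2   3   4   5   6   7   8   9  10  11  12  13  14
  0   0   0   0   0   0   0   0   0   0   0   0   0   0   0   0
  1   0   0   0   0   0  12  12  12  12  12  12  12  12  12  12
  2   0   0   0   0   0  12  12  12  12  12  12  12  12  24  24
  3   0   0   0   0   0  12  12  12  12  12  12  12  12  24  24
  4   0   0   0   0   0  12  12  12  12  12  12  12  12  24  24
  5   0   2   2   2   2  12  14  14  14  14  14  14  14  24  26
  6   0   2   2   2   2  12  14  14  14  14  14  14  14  24  26

14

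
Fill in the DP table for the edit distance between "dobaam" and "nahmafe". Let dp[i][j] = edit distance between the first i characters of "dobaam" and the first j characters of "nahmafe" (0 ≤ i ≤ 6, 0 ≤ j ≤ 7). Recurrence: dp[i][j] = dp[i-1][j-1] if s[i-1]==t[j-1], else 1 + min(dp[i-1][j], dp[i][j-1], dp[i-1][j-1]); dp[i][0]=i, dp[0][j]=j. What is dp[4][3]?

   ''  n  a  h  m  a  f  e
''  0  1  2  3  4  5  6  7
 d  1  1  2  3  4  5  6  7
 o  2  2  2  3  4  5  6  7
 b  3  3  3  3  4  5  6  7
 a  4  4  3  4  4  4  5  6
 a  5  5  4  4  5  4  5  6
 m  6  6  5  5  4  5  5  6

4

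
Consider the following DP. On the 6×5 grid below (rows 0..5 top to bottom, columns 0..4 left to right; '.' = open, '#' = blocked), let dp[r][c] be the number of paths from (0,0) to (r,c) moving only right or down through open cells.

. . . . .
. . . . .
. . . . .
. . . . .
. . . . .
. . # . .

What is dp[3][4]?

r\c   0   1   2   3   4
  0   1   1   1   1   1
  1   1   2   3   4   5
  2   1   3   6  10  15
  3   1   4  10  20  35
  4   1   5  15  35  70
  5   1   6   0  35 105

35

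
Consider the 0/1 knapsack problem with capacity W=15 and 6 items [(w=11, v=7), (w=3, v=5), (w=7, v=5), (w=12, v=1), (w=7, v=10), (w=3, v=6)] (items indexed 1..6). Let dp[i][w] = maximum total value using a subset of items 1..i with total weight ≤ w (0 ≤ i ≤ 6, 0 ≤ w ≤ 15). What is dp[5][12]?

15

i\w   0   1   2   3   4   5   6   7   8   9  10  11  12  13  14  15
  0   0   0   0   0   0   0   0   0   0   0   0   0   0   0   0   0
  1   0   0   0   0   0   0   0   0   0   0   0   7   7   7   7   7
  2   0   0   0   5   5   5   5   5   5   5   5   7   7   7  12  12
  3   0   0   0   5   5   5   5   5   5   5  10  10  10  10  12  12
  4   0   0   0   5   5   5   5   5   5   5  10  10  10  10  12  12
  5   0   0   0   5   5   5   5  10  10  10  15  15  15  15  15  15
  6   0   0   0   6   6   6  11  11  11  11  16  16  16  21  21  21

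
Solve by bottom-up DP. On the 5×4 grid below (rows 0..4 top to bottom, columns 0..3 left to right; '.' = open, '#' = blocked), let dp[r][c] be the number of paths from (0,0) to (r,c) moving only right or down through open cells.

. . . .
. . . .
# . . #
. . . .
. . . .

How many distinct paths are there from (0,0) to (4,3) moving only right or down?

16

r\c   0   1   2   3
  0   1   1   1   1
  1   1   2   3   4
  2   0   2   5   0
  3   0   2   7   7
  4   0   2   9  16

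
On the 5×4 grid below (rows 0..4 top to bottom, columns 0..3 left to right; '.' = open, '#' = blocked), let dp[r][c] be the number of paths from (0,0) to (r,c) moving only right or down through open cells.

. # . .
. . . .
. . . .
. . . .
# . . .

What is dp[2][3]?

r\c   0   1   2   3
  0   1   0   0   0
  1   1   1   1   1
  2   1   2   3   4
  3   1   3   6  10
  4   0   3   9  19

4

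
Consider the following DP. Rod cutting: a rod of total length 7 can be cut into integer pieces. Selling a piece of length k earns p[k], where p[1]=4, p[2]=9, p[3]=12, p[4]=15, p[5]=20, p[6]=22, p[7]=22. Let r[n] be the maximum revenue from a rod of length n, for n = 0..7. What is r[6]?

27

   n    0    1    2    3    4    5    6    7
r[n]    0    4    9   13   18   22   27   31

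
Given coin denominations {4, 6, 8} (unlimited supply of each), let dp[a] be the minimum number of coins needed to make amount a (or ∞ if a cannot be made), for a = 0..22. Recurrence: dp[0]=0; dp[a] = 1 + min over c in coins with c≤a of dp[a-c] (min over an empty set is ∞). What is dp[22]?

3

 a  0  1  2  3  4  5  6  7  8  9 10 11 12 13 14 15 16 17 18 19 20 21 22
dp  0  -  -  -  1  -  1  -  1  -  2  -  2  -  2  -  2  -  3  -  3  -  3
(- denotes ∞ / unreachable)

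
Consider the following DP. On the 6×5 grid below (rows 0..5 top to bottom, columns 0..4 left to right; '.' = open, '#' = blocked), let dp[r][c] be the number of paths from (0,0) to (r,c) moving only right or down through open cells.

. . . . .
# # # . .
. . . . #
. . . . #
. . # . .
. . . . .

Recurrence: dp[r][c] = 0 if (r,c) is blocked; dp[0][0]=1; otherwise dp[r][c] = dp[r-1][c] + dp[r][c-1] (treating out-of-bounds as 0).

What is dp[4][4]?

r\c   0   1   2   3   4
  0   1   1   1   1   1
  1   0   0   0   1   2
  2   0   0   0   1   0
  3   0   0   0   1   0
  4   0   0   0   1   1
  5   0   0   0   1   2

1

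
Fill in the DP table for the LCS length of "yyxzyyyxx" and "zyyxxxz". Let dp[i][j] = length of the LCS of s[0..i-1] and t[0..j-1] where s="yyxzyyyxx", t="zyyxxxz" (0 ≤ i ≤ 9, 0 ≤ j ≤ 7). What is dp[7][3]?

   ''  z  y  y  x  x  x  z
''  0  0  0  0  0  0  0  0
 y  0  0  1  1  1  1  1  1
 y  0  0  1  2  2  2  2  2
 x  0  0  1  2  3  3  3  3
 z  0  1  1  2  3  3  3  4
 y  0  1  2  2  3  3  3  4
 y  0  1  2  3  3  3  3  4
 y  0  1  2  3  3  3  3  4
 x  0  1  2  3  4  4  4  4
 x  0  1  2  3  4  5  5  5

3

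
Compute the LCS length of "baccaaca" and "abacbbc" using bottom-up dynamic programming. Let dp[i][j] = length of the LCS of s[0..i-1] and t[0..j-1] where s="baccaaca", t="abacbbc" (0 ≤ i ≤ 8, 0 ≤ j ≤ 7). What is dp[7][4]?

   ''  a  b  a  c  b  b  c
''  0  0  0  0  0  0  0  0
 b  0  0  1  1  1  1  1  1
 a  0  1  1  2  2  2  2  2
 c  0  1  1  2  3  3  3  3
 c  0  1  1  2  3  3  3  4
 a  0  1  1  2  3  3  3  4
 a  0  1  1  2  3  3  3  4
 c  0  1  1  2  3  3  3  4
 a  0  1  1  2  3  3  3  4

3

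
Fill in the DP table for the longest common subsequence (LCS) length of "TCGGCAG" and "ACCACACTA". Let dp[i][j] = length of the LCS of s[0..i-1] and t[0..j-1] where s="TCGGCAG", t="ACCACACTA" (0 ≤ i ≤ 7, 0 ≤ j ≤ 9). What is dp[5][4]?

   ''  A  C  C  A  C  A  C  T  A
''  0  0  0  0  0  0  0  0  0  0
 T  0  0  0  0  0  0  0  0  1  1
 C  0  0  1  1  1  1  1  1  1  1
 G  0  0  1  1  1  1  1  1  1  1
 G  0  0  1  1  1  1  1  1  1  1
 C  0  0  1  2  2  2  2  2  2  2
 A  0  1  1  2  3  3  3  3  3  3
 G  0  1  1  2  3  3  3  3  3  3

2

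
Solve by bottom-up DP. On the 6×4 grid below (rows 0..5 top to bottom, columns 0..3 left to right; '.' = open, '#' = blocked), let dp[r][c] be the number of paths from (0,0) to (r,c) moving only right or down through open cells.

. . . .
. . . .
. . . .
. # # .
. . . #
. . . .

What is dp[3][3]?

10

r\c   0   1   2   3
  0   1   1   1   1
  1   1   2   3   4
  2   1   3   6  10
  3   1   0   0  10
  4   1   1   1   0
  5   1   2   3   3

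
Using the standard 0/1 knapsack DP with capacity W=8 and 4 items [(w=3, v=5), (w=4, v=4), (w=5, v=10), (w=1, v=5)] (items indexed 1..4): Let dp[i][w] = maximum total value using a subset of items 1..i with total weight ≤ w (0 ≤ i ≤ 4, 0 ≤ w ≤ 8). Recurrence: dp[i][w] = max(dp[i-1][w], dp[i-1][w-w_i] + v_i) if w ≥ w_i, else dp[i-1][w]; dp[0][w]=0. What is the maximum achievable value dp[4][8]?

i\w   0   1   2   3   4   5   6   7   8
  0   0   0   0   0   0   0   0   0   0
  1   0   0   0   5   5   5   5   5   5
  2   0   0   0   5   5   5   5   9   9
  3   0   0   0   5   5  10  10  10  15
  4   0   5   5   5  10  10  15  15  15

15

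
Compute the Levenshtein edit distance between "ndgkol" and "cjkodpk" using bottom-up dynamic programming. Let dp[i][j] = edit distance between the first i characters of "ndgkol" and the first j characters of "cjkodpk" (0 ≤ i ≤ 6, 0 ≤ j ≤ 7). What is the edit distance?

6

   ''  c  j  k  o  d  p  k
''  0  1  2  3  4  5  6  7
 n  1  1  2  3  4  5  6  7
 d  2  2  2  3  4  4  5  6
 g  3  3  3  3  4  5  5  6
 k  4  4  4  3  4  5  6  5
 o  5  5  5  4  3  4  5  6
 l  6  6  6  5  4  4  5  6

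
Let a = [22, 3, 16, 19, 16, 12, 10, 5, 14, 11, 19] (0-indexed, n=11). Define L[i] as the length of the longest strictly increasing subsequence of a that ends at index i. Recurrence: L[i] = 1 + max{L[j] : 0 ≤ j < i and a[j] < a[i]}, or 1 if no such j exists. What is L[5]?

2

   i    0    1    2    3    4    5    6    7    8    9   10
a[i]   22    3   16   19   16   12   10    5   14   11   19
L[i]    1    1    2    3    2    2    2    2    3    3    4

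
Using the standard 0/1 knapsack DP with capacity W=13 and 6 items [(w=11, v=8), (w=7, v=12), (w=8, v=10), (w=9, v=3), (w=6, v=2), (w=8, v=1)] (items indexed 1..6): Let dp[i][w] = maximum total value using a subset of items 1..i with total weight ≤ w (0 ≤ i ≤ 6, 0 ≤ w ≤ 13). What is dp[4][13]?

12

i\w   0   1   2   3   4   5   6   7   8   9  10  11  12  13
  0   0   0   0   0   0   0   0   0   0   0   0   0   0   0
  1   0   0   0   0   0   0   0   0   0   0   0   8   8   8
  2   0   0   0   0   0   0   0  12  12  12  12  12  12  12
  3   0   0   0   0   0   0   0  12  12  12  12  12  12  12
  4   0   0   0   0   0   0   0  12  12  12  12  12  12  12
  5   0   0   0   0   0   0   2  12  12  12  12  12  12  14
  6   0   0   0   0   0   0   2  12  12  12  12  12  12  14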